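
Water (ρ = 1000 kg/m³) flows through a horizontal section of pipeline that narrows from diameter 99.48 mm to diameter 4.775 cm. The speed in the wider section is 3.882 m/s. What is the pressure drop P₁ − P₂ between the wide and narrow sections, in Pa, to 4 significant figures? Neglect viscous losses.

ΔP ≈ 134400 Pa

The volume flow rate is constant, so v₂ = (A₁/A₂)v₁ = (77.73/17.91)·3.882 = 16.85 m/s.
Bernoulli (h₁ = h₂): P₁ − P₂ = ½ρ(v₂² − v₁²).
P₁ − P₂ = ½·1000·(16.85² − 3.882²) = ½·1000·268.8 = 134400 Pa.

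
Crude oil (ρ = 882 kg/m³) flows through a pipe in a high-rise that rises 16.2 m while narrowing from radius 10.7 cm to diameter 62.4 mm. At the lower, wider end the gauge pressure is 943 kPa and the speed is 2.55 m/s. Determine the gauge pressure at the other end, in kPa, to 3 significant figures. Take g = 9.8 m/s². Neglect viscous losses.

409 kPa

By continuity, v₂ = v₁·A₁/A₂ = 2.55·(360/30.6) = 30.0 m/s.
Energy conservation along the streamline gives P₂ = P₁ − ½ρ(v₂² − v₁²) − ρg(h₂ − h₁).
P₂ = 943000 + ½·882·(2.55² − 30.0²) − 882·9.8·(+16.2) = 943000 + (-394000) − (140000) = 409000 Pa.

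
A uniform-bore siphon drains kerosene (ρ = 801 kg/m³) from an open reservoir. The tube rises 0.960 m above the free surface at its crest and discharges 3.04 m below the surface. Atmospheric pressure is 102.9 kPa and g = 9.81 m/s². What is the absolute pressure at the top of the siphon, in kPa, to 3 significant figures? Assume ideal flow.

Bernoulli surface→outlet gives ½v² = g·h_out, so v = √(2·9.81·3.04) = 7.72 m/s.
With constant cross-section the crest speed equals v; applying Bernoulli from the surface up to the crest, P_top = P_atm − ½ρv² − ρg·h_top.
P_top = 102900 − ½·801·7.72² − 801·9.81·0.960 = 71500 Pa.

P_top ≈ 71.5 kPa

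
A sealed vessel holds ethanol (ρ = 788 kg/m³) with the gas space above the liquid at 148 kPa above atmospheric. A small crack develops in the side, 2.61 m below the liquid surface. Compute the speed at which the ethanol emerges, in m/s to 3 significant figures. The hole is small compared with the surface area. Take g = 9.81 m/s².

Take point 1 at the surface (v₁ ≈ 0) and point 2 at the hole (at atmospheric pressure). Bernoulli: P₁ + ρg h = P_atm + ½ρv₂².
With P₁ − P_atm = 148000 Pa, v₂ = √(2gh + 2ΔP/ρ) = √(2·9.81·2.61 + 2·148000/788) = 20.7 m/s.

20.7 m/s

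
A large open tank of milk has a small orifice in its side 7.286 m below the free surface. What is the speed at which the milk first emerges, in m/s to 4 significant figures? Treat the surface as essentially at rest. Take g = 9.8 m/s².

11.95 m/s

With the surface at rest and both surface and jet at atmospheric pressure, Bernoulli gives ρg h = ½ρv², so v = √(2gh) = √(2·9.8·7.286) = 11.95 m/s.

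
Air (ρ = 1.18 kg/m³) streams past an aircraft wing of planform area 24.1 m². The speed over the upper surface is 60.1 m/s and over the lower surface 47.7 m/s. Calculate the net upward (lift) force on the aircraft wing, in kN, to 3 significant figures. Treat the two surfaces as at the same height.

With equal heights on the two surfaces, Bernoulli gives P_lower − P_upper = ½ρ(v_upper² − v_lower²).
ΔP = ½·1.18·(60.1² − 47.7²) = 789 Pa.
Lift = ΔP · A = 789 × 24.1 = 19000 N.

F ≈ 19.0 kN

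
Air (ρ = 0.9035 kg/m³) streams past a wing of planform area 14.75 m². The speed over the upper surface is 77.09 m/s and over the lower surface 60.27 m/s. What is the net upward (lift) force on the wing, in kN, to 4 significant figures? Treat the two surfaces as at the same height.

F ≈ 15.39 kN

The faster flow above has the lower pressure; Bernoulli (same height) gives ΔP = ½ρ(v_up² − v_low²).
ΔP = ½·0.9035·(77.09² − 60.27²) = 1044 Pa.
Lift = ΔP · A = 1044 × 14.75 = 15390 N.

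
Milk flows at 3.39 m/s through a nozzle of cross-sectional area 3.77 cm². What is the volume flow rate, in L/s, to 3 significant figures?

Q ≈ 1.28 L/s

Q = A·v = 0.000377 m² × 3.39 m/s = 0.00128 m³/s.
Converting: 0.00128 m³/s × 1000 = 1.28 L/s.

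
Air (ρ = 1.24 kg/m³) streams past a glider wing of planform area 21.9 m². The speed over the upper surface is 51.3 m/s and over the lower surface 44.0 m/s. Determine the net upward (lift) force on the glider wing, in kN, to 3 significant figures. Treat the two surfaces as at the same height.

F ≈ 9.45 kN

With equal heights on the two surfaces, Bernoulli gives P_lower − P_upper = ½ρ(v_upper² − v_lower²).
ΔP = ½·1.24·(51.3² − 44.0²) = 431 Pa.
Lift = ΔP · A = 431 × 21.9 = 9450 N.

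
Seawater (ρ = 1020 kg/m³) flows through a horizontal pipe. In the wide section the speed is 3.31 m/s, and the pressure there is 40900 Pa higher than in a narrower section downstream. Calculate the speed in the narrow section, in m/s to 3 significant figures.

Horizontal Bernoulli: P₁ + ½ρv₁² = P₂ + ½ρv₂², so v₂² = v₁² + 2(P₁ − P₂)/ρ.
v₂ = √(3.31² + 2·40900/1020) = √(11.0 + 80.2) = 9.55 m/s.

v₂ ≈ 9.55 m/s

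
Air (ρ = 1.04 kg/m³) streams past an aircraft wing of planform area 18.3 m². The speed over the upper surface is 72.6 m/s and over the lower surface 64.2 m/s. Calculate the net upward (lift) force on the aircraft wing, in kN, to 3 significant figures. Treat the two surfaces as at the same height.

From P + ½ρv² = const at equal height, P_low − P_up = ½ρ(v_up² − v_low²).
ΔP = ½·1.04·(72.6² − 64.2²) = 598 Pa.
Lift = ΔP · A = 598 × 18.3 = 10900 N.

F ≈ 10.9 kN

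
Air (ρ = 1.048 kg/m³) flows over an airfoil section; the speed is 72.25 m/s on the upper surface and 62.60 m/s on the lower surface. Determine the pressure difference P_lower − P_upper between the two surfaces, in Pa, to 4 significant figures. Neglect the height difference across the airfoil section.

681.9 Pa

With negligible Δh, P + ½ρv² is constant, so P_low − P_up = ½ρ(v_up² − v_low²).
ΔP = ½·1.048·(72.25² − 62.60²) = 681.9 Pa.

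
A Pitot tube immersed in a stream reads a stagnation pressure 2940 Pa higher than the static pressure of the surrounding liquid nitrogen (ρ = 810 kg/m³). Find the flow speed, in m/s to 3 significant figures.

At the stagnation point the flow is brought to rest, so Bernoulli gives P_stag − P_static = ½ρv².
v = √(2ΔP/ρ) = √(2·2940/810) = 2.69 m/s.

v ≈ 2.69 m/s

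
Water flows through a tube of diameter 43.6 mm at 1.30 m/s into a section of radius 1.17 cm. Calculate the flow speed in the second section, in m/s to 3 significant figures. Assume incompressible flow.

Mass conservation (A₁v₁ = A₂v₂) gives v₂ = 1.30 × 14.9/4.30 = 4.51 m/s.

v₂ = 4.51 m/s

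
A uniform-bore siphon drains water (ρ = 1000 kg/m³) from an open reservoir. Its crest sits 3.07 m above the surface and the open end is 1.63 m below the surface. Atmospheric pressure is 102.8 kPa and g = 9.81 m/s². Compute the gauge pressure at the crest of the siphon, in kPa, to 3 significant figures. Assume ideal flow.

The outlet speed comes from Torricelli: v = √(2g·1.63) = 5.66 m/s.
The bore is uniform, so the speed at the crest is the same v. Bernoulli surface→crest: P_atm = P_top + ½ρv² + ρg·h_top.
P_top = 102800 − ½·1000·5.66² − 1000·9.81·3.07 = 56700 Pa. So P_gauge = P_top − P_atm = -46100 Pa.

P_gauge = -46.1 kPa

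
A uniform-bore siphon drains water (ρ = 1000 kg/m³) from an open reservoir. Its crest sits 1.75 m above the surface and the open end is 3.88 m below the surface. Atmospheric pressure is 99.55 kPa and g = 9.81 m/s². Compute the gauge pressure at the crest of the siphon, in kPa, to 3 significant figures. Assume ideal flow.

-55.2 kPa

The outlet speed comes from Torricelli: v = √(2g·3.88) = 8.72 m/s.
The bore is uniform, so the speed at the crest is the same v. Bernoulli surface→crest: P_atm = P_top + ½ρv² + ρg·h_top.
P_top = 99550 − ½·1000·8.72² − 1000·9.81·1.75 = 44300 Pa. So P_gauge = P_top − P_atm = -55200 Pa.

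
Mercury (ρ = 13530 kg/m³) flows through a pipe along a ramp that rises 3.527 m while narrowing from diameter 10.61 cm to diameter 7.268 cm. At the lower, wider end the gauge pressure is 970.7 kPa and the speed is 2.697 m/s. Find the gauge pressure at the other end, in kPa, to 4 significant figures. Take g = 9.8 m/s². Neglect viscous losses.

P₂ = 328.8 kPa

Mass conservation (A₁v₁ = A₂v₂) gives v₂ = 2.697 × 88.41/41.49 = 5.748 m/s.
Applying Bernoulli between the two ends and solving for P₂: P₂ = P₁ + ½ρ(v₁² − v₂²) − ρgΔh.
P₂ = 970700 + ½·13530·(2.697² − 5.748²) − 13530·9.8·(+3.527) = 970700 + (-174300) − (467700) = 328800 Pa.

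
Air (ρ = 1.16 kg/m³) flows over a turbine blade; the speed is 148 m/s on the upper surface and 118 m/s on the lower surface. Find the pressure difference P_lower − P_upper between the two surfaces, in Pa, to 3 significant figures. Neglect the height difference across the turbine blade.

With negligible Δh, P + ½ρv² is constant, so P_low − P_up = ½ρ(v_up² − v_low²).
ΔP = ½·1.16·(148² − 118²) = 4630 Pa.

4630 Pa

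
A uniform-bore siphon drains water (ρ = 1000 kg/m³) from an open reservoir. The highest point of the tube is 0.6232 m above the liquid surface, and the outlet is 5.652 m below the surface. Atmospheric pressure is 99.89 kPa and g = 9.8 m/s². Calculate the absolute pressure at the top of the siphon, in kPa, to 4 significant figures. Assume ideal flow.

From the surface to the outlet (both open to atmosphere, surface at rest): v = √(2g·h_out) = √(2·9.8·5.652) = 10.53 m/s.
The bore is uniform, so the speed at the crest is the same v. Bernoulli surface→crest: P_atm = P_top + ½ρv² + ρg·h_top.
P_top = 99890 − ½·1000·10.53² − 1000·9.8·0.6232 = 38390 Pa.

P_top ≈ 38.39 kPa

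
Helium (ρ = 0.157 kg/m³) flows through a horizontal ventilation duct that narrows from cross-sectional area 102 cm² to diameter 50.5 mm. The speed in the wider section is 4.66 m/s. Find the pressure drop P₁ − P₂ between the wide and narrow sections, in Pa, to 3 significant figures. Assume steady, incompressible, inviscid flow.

42.5 Pa

Continuity gives A₁v₁ = A₂v₂, so v₂ = (102 cm²)/(20.0 cm²) × 4.66 m/s = 23.7 m/s.
Along the horizontal streamline, P + ½ρv² is constant.
P₁ − P₂ = ½·0.157·(23.7² − 4.66²) = ½·0.157·541 = 42.5 Pa.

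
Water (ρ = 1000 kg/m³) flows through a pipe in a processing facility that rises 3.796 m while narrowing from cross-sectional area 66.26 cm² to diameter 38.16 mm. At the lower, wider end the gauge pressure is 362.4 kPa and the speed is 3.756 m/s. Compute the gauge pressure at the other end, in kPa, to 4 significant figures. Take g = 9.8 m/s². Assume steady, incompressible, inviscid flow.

By continuity, v₂ = v₁·A₁/A₂ = 3.756·(66.26/11.44) = 21.76 m/s.
Energy conservation along the streamline gives P₂ = P₁ − ½ρ(v₂² − v₁²) − ρg(h₂ − h₁).
P₂ = 362400 + ½·1000·(3.756² − 21.76²) − 1000·9.8·(+3.796) = 362400 + (-229700) − (37200) = 95490 Pa.

P₂ = 95.49 kPa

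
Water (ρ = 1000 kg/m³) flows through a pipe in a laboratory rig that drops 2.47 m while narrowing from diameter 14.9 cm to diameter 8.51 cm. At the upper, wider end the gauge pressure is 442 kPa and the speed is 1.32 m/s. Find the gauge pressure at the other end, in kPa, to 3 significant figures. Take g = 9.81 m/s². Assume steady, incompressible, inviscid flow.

P₂ ≈ 459 kPa

Continuity gives A₁v₁ = A₂v₂, so v₂ = (174 cm²)/(56.9 cm²) × 1.32 m/s = 4.05 m/s.
Energy conservation along the streamline gives P₂ = P₁ − ½ρ(v₂² − v₁²) − ρg(h₂ − h₁).
P₂ = 442000 + ½·1000·(1.32² − 4.05²) − 1000·9.81·(−2.47) = 442000 + (-7320) − (-24200) = 459000 Pa.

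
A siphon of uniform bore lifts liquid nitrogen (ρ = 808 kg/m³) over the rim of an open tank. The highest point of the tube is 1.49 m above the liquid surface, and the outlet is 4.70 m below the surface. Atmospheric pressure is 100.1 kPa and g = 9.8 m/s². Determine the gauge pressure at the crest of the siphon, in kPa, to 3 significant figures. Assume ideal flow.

The outlet speed comes from Torricelli: v = √(2g·4.70) = 9.60 m/s.
The bore is uniform, so the speed at the crest is the same v. Bernoulli surface→crest: P_atm = P_top + ½ρv² + ρg·h_top.
P_top = 100100 − ½·808·9.60² − 808·9.8·1.49 = 51100 Pa. So P_gauge = P_top − P_atm = -49000 Pa.

P_gauge = -49.0 kPa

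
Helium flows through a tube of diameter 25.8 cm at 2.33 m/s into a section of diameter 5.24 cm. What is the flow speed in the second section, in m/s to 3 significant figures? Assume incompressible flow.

Mass conservation (A₁v₁ = A₂v₂) gives v₂ = 2.33 × 523/21.6 = 56.5 m/s.

v₂ = 56.5 m/s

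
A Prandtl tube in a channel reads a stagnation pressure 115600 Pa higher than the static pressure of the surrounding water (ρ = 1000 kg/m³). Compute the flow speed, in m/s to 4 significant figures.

The dynamic pressure equals the rise in static pressure at the stagnation point: ΔP = ½ρv².
v = √(2ΔP/ρ) = √(2·115600/1000) = 15.21 m/s.

v = 15.21 m/s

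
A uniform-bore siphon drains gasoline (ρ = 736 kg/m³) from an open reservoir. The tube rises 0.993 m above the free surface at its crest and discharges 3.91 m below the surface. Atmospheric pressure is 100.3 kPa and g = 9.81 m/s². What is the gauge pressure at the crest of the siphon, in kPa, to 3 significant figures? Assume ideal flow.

Bernoulli surface→outlet gives ½v² = g·h_out, so v = √(2·9.81·3.91) = 8.76 m/s.
With constant cross-section the crest speed equals v; applying Bernoulli from the surface up to the crest, P_top = P_atm − ½ρv² − ρg·h_top.
P_top = 100300 − ½·736·8.76² − 736·9.81·0.993 = 64900 Pa. So P_gauge = P_top − P_atm = -35400 Pa.

P_gauge = -35.4 kPa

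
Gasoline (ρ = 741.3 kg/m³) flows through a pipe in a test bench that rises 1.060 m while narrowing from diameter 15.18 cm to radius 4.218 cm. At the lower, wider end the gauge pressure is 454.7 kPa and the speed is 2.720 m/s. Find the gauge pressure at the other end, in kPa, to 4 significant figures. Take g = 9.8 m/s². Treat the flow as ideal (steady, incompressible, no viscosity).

P₂ ≈ 421.0 kPa

Continuity gives A₁v₁ = A₂v₂, so v₂ = (181.0 cm²)/(55.89 cm²) × 2.720 m/s = 8.807 m/s.
Bernoulli: P₁ + ½ρv₁² + ρg h₁ = P₂ + ½ρv₂² + ρg h₂, so P₂ = P₁ + ½ρ(v₁² − v₂²) − ρg(h₂ − h₁).
P₂ = 454700 + ½·741.3·(2.720² − 8.807²) − 741.3·9.8·(+1.060) = 454700 + (-26010) − (7701) = 421000 Pa.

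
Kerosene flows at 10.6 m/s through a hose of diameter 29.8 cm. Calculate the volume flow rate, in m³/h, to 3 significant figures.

Q ≈ 2660 m³/h

Q = A·v = 0.0697 m² × 10.6 m/s = 0.739 m³/s.
Converting: 0.739 m³/s × 3600 = 2660 m³/h.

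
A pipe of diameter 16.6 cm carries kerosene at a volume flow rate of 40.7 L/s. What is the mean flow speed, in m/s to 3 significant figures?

Q = 40.7 L/s = 0.0407 m³/s.
v = Q/A = 0.0407 / 0.0216 = 1.88 m/s.

v = 1.88 m/s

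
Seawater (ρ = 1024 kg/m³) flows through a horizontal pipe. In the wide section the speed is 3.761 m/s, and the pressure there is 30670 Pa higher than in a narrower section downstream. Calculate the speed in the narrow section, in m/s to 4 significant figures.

8.605 m/s

Along the level pipe P + ½ρv² is conserved, hence v₂² = v₁² + 2(P₁ − P₂)/ρ.
v₂ = √(3.761² + 2·30670/1024) = √(14.15 + 59.90) = 8.605 m/s.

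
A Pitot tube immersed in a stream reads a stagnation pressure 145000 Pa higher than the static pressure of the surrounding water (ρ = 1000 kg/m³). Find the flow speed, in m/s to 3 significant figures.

v ≈ 17.0 m/s

The dynamic pressure equals the rise in static pressure at the stagnation point: ΔP = ½ρv².
v = √(2ΔP/ρ) = √(2·145000/1000) = 17.0 m/s.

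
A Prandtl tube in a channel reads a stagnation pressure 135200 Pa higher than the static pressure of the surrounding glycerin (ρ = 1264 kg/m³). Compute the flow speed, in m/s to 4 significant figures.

v = 14.63 m/s

The dynamic pressure equals the rise in static pressure at the stagnation point: ΔP = ½ρv².
v = √(2ΔP/ρ) = √(2·135200/1264) = 14.63 m/s.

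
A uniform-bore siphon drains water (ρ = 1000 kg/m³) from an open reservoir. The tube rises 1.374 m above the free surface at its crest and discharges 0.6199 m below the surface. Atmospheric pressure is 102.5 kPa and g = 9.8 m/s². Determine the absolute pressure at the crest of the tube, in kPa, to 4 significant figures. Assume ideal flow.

The outlet speed comes from Torricelli: v = √(2g·0.6199) = 3.486 m/s.
Continuity keeps v the same throughout the tube; from surface to crest, P_atm + 0 = P_top + ½ρv² + ρg·h_top.
P_top = 102500 − ½·1000·3.486² − 1000·9.8·1.374 = 82960 Pa.

P_top ≈ 82.96 kPa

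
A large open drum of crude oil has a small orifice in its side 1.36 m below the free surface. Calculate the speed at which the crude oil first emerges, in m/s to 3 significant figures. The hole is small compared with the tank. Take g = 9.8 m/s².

The surface is effectively still and both ends are open, so ½v² = gh and v = √(2·9.8·1.36) = 5.16 m/s.

v = 5.16 m/s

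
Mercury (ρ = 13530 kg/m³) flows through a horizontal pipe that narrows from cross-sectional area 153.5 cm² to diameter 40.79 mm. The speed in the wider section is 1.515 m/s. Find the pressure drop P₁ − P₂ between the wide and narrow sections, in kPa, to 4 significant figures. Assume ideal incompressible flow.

ΔP ≈ 2127 kPa

The volume flow rate is constant, so v₂ = (A₁/A₂)v₁ = (153.5/13.07)·1.515 = 17.80 m/s.
Along the horizontal streamline, P + ½ρv² is constant.
P₁ − P₂ = ½·13530·(17.80² − 1.515²) = ½·13530·314.4 = 2127000 Pa.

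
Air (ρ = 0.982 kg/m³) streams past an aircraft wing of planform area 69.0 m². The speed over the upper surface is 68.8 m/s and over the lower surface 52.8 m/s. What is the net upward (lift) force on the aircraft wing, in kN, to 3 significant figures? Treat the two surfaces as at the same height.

From P + ½ρv² = const at equal height, P_low − P_up = ½ρ(v_up² − v_low²).
ΔP = ½·0.982·(68.8² − 52.8²) = 955 Pa.
Lift = ΔP · A = 955 × 69.0 = 65900 N.

65.9 kN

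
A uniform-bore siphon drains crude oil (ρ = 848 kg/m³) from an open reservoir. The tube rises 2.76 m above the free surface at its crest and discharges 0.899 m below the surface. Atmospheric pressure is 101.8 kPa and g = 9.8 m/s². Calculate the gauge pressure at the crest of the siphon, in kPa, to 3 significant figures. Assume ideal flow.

Bernoulli surface→outlet gives ½v² = g·h_out, so v = √(2·9.8·0.899) = 4.20 m/s.
With constant cross-section the crest speed equals v; applying Bernoulli from the surface up to the crest, P_top = P_atm − ½ρv² − ρg·h_top.
P_top = 101800 − ½·848·4.20² − 848·9.8·2.76 = 71400 Pa. So P_gauge = P_top − P_atm = -30400 Pa.

P_gauge ≈ -30.4 kPa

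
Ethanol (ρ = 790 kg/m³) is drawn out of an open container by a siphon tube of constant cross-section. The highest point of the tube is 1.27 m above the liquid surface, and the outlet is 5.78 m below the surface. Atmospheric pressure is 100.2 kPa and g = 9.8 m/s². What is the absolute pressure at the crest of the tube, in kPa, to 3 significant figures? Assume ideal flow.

Bernoulli surface→outlet gives ½v² = g·h_out, so v = √(2·9.8·5.78) = 10.6 m/s.
The bore is uniform, so the speed at the crest is the same v. Bernoulli surface→crest: P_atm = P_top + ½ρv² + ρg·h_top.
P_top = 100200 − ½·790·10.6² − 790·9.8·1.27 = 45600 Pa.

45.6 kPa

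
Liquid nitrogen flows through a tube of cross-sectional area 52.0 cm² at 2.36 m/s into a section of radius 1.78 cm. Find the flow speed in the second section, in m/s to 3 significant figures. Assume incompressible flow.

The volume flow rate is constant, so v₂ = (A₁/A₂)v₁ = (52.0/9.95)·2.36 = 12.3 m/s.

v₂ = 12.3 m/s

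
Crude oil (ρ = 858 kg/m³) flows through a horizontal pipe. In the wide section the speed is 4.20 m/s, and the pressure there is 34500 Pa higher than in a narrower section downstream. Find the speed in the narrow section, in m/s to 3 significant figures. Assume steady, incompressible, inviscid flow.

v₂ = 9.90 m/s

Horizontal Bernoulli: P₁ + ½ρv₁² = P₂ + ½ρv₂², so v₂² = v₁² + 2(P₁ − P₂)/ρ.
v₂ = √(4.20² + 2·34500/858) = √(17.6 + 80.4) = 9.90 m/s.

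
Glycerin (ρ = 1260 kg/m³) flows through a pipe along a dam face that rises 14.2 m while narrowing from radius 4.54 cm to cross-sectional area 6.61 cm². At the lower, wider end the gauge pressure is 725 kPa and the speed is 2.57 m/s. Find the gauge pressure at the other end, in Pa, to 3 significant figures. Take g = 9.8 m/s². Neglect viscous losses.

The volume flow rate is constant, so v₂ = (A₁/A₂)v₁ = (64.8/6.61)·2.57 = 25.2 m/s.
Applying Bernoulli between the two ends and solving for P₂: P₂ = P₁ + ½ρ(v₁² − v₂²) − ρgΔh.
P₂ = 725000 + ½·1260·(2.57² − 25.2²) − 1260·9.8·(+14.2) = 725000 + (-395000) − (175000) = 154000 Pa.

P₂ = 154000 Pa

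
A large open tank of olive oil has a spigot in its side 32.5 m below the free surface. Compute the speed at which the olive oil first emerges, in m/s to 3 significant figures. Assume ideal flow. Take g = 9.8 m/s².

Bernoulli from surface to hole (P equal, v_surface ≈ 0): v = √(2gh) = √(2×9.8×32.5) = 25.2 m/s.

v ≈ 25.2 m/s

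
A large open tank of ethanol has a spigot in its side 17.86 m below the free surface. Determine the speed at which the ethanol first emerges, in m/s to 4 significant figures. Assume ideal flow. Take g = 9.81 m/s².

v ≈ 18.72 m/s

The surface is effectively still and both ends are open, so ½v² = gh and v = √(2·9.81·17.86) = 18.72 m/s.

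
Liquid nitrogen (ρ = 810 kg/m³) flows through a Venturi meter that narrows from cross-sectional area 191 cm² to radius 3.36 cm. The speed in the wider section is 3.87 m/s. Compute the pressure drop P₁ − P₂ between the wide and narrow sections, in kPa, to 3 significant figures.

ΔP ≈ 170 kPa

By continuity, v₂ = v₁·A₁/A₂ = 3.87·(191/35.5) = 20.8 m/s.
Along the horizontal streamline, P + ½ρv² is constant.
P₁ − P₂ = ½·810·(20.8² − 3.87²) = ½·810·419 = 170000 Pa.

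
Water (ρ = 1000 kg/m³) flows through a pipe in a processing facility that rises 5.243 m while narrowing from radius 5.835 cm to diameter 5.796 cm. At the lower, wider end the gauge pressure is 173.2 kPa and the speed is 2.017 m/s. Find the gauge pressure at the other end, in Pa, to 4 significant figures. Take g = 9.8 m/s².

Mass conservation (A₁v₁ = A₂v₂) gives v₂ = 2.017 × 107.0/26.38 = 8.177 m/s.
Bernoulli: P₁ + ½ρv₁² + ρg h₁ = P₂ + ½ρv₂² + ρg h₂, so P₂ = P₁ + ½ρ(v₁² − v₂²) − ρg(h₂ − h₁).
P₂ = 173200 + ½·1000·(2.017² − 8.177²) − 1000·9.8·(+5.243) = 173200 + (-31400) − (51380) = 90420 Pa.

90420 Pa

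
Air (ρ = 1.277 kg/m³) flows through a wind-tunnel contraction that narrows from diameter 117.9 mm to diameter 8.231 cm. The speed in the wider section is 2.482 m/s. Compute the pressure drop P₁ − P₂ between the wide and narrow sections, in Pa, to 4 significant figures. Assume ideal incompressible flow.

ΔP = 12.62 Pa

Continuity gives A₁v₁ = A₂v₂, so v₂ = (109.2 cm²)/(53.21 cm²) × 2.482 m/s = 5.092 m/s.
Along the horizontal streamline, P + ½ρv² is constant.
P₁ − P₂ = ½·1.277·(5.092² − 2.482²) = ½·1.277·19.77 = 12.62 Pa.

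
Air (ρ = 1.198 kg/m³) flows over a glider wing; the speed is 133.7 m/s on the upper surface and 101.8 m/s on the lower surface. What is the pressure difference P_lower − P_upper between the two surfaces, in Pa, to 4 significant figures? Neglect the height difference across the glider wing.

With negligible Δh, P + ½ρv² is constant, so P_low − P_up = ½ρ(v_up² − v_low²).
ΔP = ½·1.198·(133.7² − 101.8²) = 4500 Pa.

4500 Pa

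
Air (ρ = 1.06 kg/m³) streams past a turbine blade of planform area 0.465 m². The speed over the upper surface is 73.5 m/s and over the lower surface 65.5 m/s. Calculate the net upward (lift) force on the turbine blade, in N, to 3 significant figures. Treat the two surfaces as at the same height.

274 N

The faster flow above has the lower pressure; Bernoulli (same height) gives ΔP = ½ρ(v_up² − v_low²).
ΔP = ½·1.06·(73.5² − 65.5²) = 589 Pa.
Lift = ΔP · A = 589 × 0.465 = 274 N.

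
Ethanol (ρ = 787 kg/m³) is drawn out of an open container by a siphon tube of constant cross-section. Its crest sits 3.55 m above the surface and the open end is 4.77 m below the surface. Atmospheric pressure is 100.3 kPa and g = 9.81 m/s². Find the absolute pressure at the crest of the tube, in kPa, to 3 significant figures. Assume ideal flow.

P_top = 36.1 kPa

The outlet speed comes from Torricelli: v = √(2g·4.77) = 9.67 m/s.
Continuity keeps v the same throughout the tube; from surface to crest, P_atm + 0 = P_top + ½ρv² + ρg·h_top.
P_top = 100300 − ½·787·9.67² − 787·9.81·3.55 = 36100 Pa.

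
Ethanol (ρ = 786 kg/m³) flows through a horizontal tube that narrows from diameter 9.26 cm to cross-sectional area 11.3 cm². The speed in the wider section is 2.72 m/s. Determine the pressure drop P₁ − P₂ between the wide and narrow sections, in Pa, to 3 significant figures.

ΔP = 100000 Pa

Continuity gives A₁v₁ = A₂v₂, so v₂ = (67.3 cm²)/(11.3 cm²) × 2.72 m/s = 16.2 m/s.
The pipe is horizontal, so Bernoulli reduces to P₁ + ½ρv₁² = P₂ + ½ρv₂².
P₁ − P₂ = ½·786·(16.2² − 2.72²) = ½·786·255 = 100000 Pa.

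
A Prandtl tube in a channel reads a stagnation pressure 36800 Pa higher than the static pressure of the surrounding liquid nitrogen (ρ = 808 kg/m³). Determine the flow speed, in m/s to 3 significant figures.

v = 9.54 m/s

The dynamic pressure equals the rise in static pressure at the stagnation point: ΔP = ½ρv².
v = √(2ΔP/ρ) = √(2·36800/808) = 9.54 m/s.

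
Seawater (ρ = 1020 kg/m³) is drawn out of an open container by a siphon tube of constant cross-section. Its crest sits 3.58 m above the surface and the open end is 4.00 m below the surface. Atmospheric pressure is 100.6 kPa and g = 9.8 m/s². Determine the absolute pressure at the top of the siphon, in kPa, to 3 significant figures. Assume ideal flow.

P_top ≈ 24.8 kPa

Bernoulli surface→outlet gives ½v² = g·h_out, so v = √(2·9.8·4.00) = 8.85 m/s.
The bore is uniform, so the speed at the crest is the same v. Bernoulli surface→crest: P_atm = P_top + ½ρv² + ρg·h_top.
P_top = 100600 − ½·1020·8.85² − 1020·9.8·3.58 = 24800 Pa.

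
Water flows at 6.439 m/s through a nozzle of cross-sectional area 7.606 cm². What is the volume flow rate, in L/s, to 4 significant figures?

Q = 4.898 L/s

Q = A·v = 0.0007606 m² × 6.439 m/s = 0.004898 m³/s.
Converting: 0.004898 m³/s × 1000 = 4.898 L/s.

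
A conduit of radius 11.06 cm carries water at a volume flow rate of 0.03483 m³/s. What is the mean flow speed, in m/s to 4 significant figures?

Q = 0.03483 m³/s = 0.03483 m³/s.
v = Q/A = 0.03483 / 0.03843 = 0.9063 m/s.

0.9063 m/s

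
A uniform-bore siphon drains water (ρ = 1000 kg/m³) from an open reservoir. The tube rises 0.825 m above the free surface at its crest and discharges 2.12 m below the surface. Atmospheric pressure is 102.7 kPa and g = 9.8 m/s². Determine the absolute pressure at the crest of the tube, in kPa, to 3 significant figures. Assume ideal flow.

The outlet speed comes from Torricelli: v = √(2g·2.12) = 6.45 m/s.
With constant cross-section the crest speed equals v; applying Bernoulli from the surface up to the crest, P_top = P_atm − ½ρv² − ρg·h_top.
P_top = 102700 − ½·1000·6.45² − 1000·9.8·0.825 = 73800 Pa.

P_top ≈ 73.8 kPa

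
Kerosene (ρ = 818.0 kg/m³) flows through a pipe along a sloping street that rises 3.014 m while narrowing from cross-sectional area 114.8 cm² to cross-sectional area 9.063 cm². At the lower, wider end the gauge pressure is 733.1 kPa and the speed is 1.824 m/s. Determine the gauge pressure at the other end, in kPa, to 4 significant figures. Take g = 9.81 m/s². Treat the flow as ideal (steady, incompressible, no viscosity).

The volume flow rate is constant, so v₂ = (A₁/A₂)v₁ = (114.8/9.063)·1.824 = 23.10 m/s.
Energy conservation along the streamline gives P₂ = P₁ − ½ρ(v₂² − v₁²) − ρg(h₂ − h₁).
P₂ = 733100 + ½·818.0·(1.824² − 23.10²) − 818.0·9.81·(+3.014) = 733100 + (-217000) − (24190) = 491900 Pa.

P₂ = 491.9 kPa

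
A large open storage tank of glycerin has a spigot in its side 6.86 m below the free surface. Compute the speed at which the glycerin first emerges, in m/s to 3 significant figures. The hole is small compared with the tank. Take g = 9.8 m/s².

Torricelli's result v = √(2gh) gives v = √(2·9.8·6.86) = 11.6 m/s.

v ≈ 11.6 m/s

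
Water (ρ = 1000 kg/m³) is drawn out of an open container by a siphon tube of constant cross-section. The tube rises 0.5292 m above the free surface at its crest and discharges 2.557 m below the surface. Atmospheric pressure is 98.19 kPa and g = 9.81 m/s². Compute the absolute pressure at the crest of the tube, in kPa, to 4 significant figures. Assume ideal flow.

P_top = 67.91 kPa

Bernoulli surface→outlet gives ½v² = g·h_out, so v = √(2·9.81·2.557) = 7.083 m/s.
With constant cross-section the crest speed equals v; applying Bernoulli from the surface up to the crest, P_top = P_atm − ½ρv² − ρg·h_top.
P_top = 98190 − ½·1000·7.083² − 1000·9.81·0.5292 = 67910 Pa.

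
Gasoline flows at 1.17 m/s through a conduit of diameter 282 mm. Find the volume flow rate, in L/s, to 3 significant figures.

Q = A·v = 0.0625 m² × 1.17 m/s = 0.0731 m³/s.
Converting: 0.0731 m³/s × 1000 = 73.1 L/s.

73.1 L/s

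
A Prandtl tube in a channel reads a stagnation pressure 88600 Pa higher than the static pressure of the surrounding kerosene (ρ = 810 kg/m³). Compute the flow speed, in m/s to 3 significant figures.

Bernoulli between the free stream and the stagnation point: ½ρv² = P_stag − P_static.
v = √(2ΔP/ρ) = √(2·88600/810) = 14.8 m/s.

v ≈ 14.8 m/s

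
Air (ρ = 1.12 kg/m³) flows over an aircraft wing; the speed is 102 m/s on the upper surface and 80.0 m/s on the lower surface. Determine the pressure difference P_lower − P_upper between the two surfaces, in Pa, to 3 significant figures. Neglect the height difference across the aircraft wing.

2240 Pa

Bernoulli (same height): P_lower − P_upper = ½ρ(v_upper² − v_lower²).
ΔP = ½·1.12·(102² − 80.0²) = 2240 Pa.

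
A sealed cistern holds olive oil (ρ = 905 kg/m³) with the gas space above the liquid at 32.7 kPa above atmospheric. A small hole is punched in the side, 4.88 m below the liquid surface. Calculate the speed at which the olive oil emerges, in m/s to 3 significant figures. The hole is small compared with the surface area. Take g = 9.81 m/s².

v ≈ 13.0 m/s

Take point 1 at the surface (v₁ ≈ 0) and point 2 at the hole (at atmospheric pressure). Bernoulli: P₁ + ρg h = P_atm + ½ρv₂².
With P₁ − P_atm = 32700 Pa, v₂ = √(2gh + 2ΔP/ρ) = √(2·9.81·4.88 + 2·32700/905) = 13.0 m/s.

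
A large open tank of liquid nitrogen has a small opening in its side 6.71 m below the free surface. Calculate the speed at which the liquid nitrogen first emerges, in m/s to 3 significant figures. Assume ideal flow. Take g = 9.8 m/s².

v ≈ 11.5 m/s

Torricelli's result v = √(2gh) gives v = √(2·9.8·6.71) = 11.5 m/s.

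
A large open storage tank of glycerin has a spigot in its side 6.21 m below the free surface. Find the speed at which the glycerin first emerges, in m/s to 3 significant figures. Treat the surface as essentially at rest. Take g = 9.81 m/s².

With the surface at rest and both surface and jet at atmospheric pressure, Bernoulli gives ρg h = ½ρv², so v = √(2gh) = √(2·9.81·6.21) = 11.0 m/s.

v ≈ 11.0 m/s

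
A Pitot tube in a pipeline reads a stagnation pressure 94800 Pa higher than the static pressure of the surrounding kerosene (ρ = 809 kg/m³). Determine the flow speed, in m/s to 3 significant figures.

v ≈ 15.3 m/s

At the stagnation point the flow is brought to rest, so Bernoulli gives P_stag − P_static = ½ρv².
v = √(2ΔP/ρ) = √(2·94800/809) = 15.3 m/s.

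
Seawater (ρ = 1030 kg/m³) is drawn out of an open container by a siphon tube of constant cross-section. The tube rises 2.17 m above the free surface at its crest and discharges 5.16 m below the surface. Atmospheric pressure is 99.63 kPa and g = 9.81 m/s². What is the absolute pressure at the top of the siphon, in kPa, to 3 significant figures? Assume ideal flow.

P_top = 25.6 kPa

Bernoulli surface→outlet gives ½v² = g·h_out, so v = √(2·9.81·5.16) = 10.1 m/s.
With constant cross-section the crest speed equals v; applying Bernoulli from the surface up to the crest, P_top = P_atm − ½ρv² − ρg·h_top.
P_top = 99630 − ½·1030·10.1² − 1030·9.81·2.17 = 25600 Pa.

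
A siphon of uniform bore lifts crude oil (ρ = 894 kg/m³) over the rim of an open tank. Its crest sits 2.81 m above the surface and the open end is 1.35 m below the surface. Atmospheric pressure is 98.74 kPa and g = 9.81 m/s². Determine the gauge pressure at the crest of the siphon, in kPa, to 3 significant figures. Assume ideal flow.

-36.5 kPa

From the surface to the outlet (both open to atmosphere, surface at rest): v = √(2g·h_out) = √(2·9.81·1.35) = 5.15 m/s.
Continuity keeps v the same throughout the tube; from surface to crest, P_atm + 0 = P_top + ½ρv² + ρg·h_top.
P_top = 98740 − ½·894·5.15² − 894·9.81·2.81 = 62300 Pa. So P_gauge = P_top − P_atm = -36500 Pa.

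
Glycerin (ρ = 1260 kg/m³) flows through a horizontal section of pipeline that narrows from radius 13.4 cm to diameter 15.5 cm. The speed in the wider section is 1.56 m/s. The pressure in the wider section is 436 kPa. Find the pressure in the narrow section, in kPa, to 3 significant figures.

424 kPa

The volume flow rate is constant, so v₂ = (A₁/A₂)v₁ = (564/189)·1.56 = 4.66 m/s.
Along the horizontal streamline, P + ½ρv² is constant.
P₂ = P₁ − ½ρ(v₂² − v₁²) = 436000 − ½·1260·(4.66² − 1.56²) = 436000 − 12200 = 424000 Pa.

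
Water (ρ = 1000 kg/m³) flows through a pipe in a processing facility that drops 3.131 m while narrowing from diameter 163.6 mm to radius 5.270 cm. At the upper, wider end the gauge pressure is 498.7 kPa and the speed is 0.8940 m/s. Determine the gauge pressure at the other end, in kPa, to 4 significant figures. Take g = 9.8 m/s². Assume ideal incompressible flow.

The volume flow rate is constant, so v₂ = (A₁/A₂)v₁ = (210.2/87.25)·0.8940 = 2.154 m/s.
Applying Bernoulli between the two ends and solving for P₂: P₂ = P₁ + ½ρ(v₁² − v₂²) − ρgΔh.
P₂ = 498700 + ½·1000·(0.8940² − 2.154²) − 1000·9.8·(−3.131) = 498700 + (-1920) − (-30680) = 527500 Pa.

527.5 kPa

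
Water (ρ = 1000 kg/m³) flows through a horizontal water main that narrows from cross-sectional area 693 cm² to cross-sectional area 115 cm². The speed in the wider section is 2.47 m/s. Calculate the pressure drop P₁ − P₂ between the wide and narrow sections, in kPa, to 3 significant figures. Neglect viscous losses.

The volume flow rate is constant, so v₂ = (A₁/A₂)v₁ = (693/115)·2.47 = 14.9 m/s.
Along the horizontal streamline, P + ½ρv² is constant.
P₁ − P₂ = ½·1000·(14.9² − 2.47²) = ½·1000·215 = 108000 Pa.

108 kPa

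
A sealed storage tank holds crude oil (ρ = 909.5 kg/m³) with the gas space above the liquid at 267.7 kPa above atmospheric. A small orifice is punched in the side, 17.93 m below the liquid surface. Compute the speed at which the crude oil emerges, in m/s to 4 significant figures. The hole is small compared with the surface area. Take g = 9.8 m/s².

30.66 m/s

Take point 1 at the surface (v₁ ≈ 0) and point 2 at the hole (at atmospheric pressure). Bernoulli: P₁ + ρg h = P_atm + ½ρv₂².
With P₁ − P_atm = 267700 Pa, v₂ = √(2gh + 2ΔP/ρ) = √(2·9.8·17.93 + 2·267700/909.5) = 30.66 m/s.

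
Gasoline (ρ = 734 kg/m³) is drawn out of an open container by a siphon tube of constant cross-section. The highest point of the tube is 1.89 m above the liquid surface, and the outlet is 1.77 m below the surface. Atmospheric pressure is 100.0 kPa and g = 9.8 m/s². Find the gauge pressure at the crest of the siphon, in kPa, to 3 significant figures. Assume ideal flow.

P_gauge ≈ -26.3 kPa

Bernoulli surface→outlet gives ½v² = g·h_out, so v = √(2·9.8·1.77) = 5.89 m/s.
The bore is uniform, so the speed at the crest is the same v. Bernoulli surface→crest: P_atm = P_top + ½ρv² + ρg·h_top.
P_top = 100000 − ½·734·5.89² − 734·9.8·1.89 = 73700 Pa. So P_gauge = P_top − P_atm = -26300 Pa.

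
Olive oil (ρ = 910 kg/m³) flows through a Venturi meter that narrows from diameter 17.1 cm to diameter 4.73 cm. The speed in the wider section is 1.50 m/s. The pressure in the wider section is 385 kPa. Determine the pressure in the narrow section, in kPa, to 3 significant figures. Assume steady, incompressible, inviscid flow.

P₂ = 211 kPa

By continuity, v₂ = v₁·A₁/A₂ = 1.50·(230/17.6) = 19.6 m/s.
Bernoulli (h₁ = h₂): P₁ − P₂ = ½ρ(v₂² − v₁²).
P₂ = P₁ − ½ρ(v₂² − v₁²) = 385000 − ½·910·(19.6² − 1.50²) = 385000 − 174000 = 211000 Pa.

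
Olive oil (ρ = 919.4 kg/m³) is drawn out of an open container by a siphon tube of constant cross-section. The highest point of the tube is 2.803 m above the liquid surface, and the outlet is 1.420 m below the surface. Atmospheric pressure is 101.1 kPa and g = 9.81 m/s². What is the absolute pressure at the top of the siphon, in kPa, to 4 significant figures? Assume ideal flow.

The outlet speed comes from Torricelli: v = √(2g·1.420) = 5.278 m/s.
The bore is uniform, so the speed at the crest is the same v. Bernoulli surface→crest: P_atm = P_top + ½ρv² + ρg·h_top.
P_top = 101100 − ½·919.4·5.278² − 919.4·9.81·2.803 = 63010 Pa.

P_top ≈ 63.01 kPa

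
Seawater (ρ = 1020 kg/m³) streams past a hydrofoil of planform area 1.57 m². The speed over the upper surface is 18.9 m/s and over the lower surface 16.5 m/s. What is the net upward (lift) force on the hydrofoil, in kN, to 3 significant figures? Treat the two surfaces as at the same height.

The faster flow above has the lower pressure; Bernoulli (same height) gives ΔP = ½ρ(v_up² − v_low²).
ΔP = ½·1020·(18.9² − 16.5²) = 43300 Pa.
Lift = ΔP · A = 43300 × 1.57 = 68000 N.

F = 68.0 kN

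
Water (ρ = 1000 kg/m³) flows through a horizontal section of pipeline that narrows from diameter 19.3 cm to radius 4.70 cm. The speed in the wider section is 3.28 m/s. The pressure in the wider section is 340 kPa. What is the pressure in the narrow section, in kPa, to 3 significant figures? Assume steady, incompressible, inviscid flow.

Continuity gives A₁v₁ = A₂v₂, so v₂ = (293 cm²)/(69.4 cm²) × 3.28 m/s = 13.8 m/s.
Bernoulli (h₁ = h₂): P₁ − P₂ = ½ρ(v₂² − v₁²).
P₂ = P₁ − ½ρ(v₂² − v₁²) = 340000 − ½·1000·(13.8² − 3.28²) = 340000 − 90200 = 250000 Pa.

P₂ ≈ 250 kPa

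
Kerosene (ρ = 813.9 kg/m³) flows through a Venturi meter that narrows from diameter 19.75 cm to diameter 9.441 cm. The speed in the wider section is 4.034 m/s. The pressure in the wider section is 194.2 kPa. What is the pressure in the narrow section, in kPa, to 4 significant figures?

Continuity gives A₁v₁ = A₂v₂, so v₂ = (306.4 cm²)/(70.00 cm²) × 4.034 m/s = 17.65 m/s.
The pipe is horizontal, so Bernoulli reduces to P₁ + ½ρv₁² = P₂ + ½ρv₂².
P₂ = P₁ − ½ρ(v₂² − v₁²) = 194200 − ½·813.9·(17.65² − 4.034²) = 194200 − 120200 = 74000 Pa.

P₂ ≈ 74.00 kPa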